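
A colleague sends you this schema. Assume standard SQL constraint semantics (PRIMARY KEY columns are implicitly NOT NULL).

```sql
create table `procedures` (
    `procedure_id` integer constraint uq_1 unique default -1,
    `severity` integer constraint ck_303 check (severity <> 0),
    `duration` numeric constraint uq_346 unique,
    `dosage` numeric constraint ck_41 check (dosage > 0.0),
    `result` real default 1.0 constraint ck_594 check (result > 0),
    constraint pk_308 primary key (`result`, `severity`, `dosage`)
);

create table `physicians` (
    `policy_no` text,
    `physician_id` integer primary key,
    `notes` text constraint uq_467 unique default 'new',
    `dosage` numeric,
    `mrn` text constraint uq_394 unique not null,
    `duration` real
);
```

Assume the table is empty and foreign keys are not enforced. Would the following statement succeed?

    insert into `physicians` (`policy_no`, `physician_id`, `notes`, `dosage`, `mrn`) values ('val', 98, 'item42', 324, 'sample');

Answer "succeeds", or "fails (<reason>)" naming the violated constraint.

NOT NULL columns: mrn is supplied; physician_id is supplied.
No constraint is violated.

succeeds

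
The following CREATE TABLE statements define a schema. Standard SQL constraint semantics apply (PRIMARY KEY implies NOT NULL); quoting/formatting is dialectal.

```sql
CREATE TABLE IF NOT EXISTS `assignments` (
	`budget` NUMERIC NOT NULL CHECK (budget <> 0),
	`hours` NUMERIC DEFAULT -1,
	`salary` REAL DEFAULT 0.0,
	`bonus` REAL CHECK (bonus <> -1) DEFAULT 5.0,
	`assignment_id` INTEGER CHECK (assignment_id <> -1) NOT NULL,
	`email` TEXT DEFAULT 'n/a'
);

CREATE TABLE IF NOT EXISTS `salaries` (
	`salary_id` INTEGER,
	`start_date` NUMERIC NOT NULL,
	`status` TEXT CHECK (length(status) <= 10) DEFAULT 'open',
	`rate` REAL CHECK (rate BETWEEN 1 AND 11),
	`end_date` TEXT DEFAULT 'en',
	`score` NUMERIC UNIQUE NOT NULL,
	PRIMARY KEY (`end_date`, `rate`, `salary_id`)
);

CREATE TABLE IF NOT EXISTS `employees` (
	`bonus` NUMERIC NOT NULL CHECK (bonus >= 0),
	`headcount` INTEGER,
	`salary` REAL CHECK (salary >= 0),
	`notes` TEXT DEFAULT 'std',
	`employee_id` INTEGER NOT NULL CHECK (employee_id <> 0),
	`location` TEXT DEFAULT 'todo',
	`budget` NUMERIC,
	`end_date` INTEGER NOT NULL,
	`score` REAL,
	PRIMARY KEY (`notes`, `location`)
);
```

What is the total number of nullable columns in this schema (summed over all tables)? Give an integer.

9

assignments: 4 nullable (hours, salary, bonus, email — PK none and explicit NOT NULL columns excluded).
salaries: 1 nullable (status — PK (end_date, rate, salary_id) and explicit NOT NULL columns excluded).
employees: 4 nullable (headcount, salary, budget, score — PK (notes, location) and explicit NOT NULL columns excluded).
Total: 4 + 1 + 4 = 9.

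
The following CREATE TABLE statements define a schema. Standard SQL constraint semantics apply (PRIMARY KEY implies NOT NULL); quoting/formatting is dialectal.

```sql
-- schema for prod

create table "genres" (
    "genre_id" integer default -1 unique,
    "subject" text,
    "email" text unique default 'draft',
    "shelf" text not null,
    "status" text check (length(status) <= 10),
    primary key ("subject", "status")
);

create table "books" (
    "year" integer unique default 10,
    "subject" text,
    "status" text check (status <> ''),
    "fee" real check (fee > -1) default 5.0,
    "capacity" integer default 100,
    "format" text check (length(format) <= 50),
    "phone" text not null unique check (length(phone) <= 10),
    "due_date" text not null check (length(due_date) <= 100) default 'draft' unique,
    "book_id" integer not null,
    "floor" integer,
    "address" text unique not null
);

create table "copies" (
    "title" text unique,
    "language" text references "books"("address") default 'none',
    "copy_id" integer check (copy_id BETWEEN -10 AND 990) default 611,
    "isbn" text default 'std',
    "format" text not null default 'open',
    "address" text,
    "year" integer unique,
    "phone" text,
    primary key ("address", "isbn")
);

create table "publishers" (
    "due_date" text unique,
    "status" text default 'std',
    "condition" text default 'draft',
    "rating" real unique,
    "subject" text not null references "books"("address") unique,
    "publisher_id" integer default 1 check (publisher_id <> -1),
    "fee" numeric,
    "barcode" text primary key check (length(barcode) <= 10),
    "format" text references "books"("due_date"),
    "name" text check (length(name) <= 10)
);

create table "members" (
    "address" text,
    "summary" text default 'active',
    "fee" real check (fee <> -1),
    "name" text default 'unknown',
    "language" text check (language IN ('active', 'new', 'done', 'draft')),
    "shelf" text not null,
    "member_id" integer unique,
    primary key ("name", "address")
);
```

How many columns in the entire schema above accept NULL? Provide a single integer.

26

genres: 2 nullable (genre_id, email — PK (subject, status) and explicit NOT NULL columns excluded).
books: 7 nullable (year, subject, status, fee, capacity, format, floor — PK none and explicit NOT NULL columns excluded).
copies: 5 nullable (title, language, copy_id, year, phone — PK (address, isbn) and explicit NOT NULL columns excluded).
publishers: 8 nullable (due_date, status, condition, rating, publisher_id, fee, format, name — PK (barcode) and explicit NOT NULL columns excluded).
members: 4 nullable (summary, fee, language, member_id — PK (name, address) and explicit NOT NULL columns excluded).
Total: 2 + 7 + 5 + 8 + 4 = 26.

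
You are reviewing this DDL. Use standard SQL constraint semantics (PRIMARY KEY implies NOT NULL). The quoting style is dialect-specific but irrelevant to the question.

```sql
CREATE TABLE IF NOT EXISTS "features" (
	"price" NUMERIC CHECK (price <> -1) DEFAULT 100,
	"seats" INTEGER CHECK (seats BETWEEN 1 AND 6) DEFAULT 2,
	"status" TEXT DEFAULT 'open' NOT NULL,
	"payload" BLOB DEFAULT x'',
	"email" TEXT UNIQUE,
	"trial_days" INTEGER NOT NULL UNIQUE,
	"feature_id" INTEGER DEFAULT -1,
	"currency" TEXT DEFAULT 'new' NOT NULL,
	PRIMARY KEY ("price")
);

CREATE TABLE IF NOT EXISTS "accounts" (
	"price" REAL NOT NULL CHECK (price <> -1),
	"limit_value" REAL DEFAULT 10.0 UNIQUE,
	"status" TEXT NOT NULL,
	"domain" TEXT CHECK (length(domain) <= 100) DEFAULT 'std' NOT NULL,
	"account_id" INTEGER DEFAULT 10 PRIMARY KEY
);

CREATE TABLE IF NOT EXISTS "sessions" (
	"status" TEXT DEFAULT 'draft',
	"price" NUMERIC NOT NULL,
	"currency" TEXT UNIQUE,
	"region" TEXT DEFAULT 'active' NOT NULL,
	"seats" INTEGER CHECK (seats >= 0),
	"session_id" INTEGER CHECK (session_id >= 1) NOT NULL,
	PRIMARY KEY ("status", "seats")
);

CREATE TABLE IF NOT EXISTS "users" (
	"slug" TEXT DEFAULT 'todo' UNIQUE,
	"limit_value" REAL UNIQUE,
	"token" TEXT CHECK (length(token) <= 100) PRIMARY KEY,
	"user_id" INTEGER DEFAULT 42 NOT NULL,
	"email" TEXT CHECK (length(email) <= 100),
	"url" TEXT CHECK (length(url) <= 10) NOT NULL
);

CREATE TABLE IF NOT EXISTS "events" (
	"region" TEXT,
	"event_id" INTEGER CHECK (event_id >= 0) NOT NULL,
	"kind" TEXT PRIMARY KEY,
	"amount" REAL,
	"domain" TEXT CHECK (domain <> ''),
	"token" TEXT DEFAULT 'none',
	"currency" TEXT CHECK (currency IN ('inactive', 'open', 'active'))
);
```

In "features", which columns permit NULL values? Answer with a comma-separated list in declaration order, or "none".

- price: part of the PRIMARY KEY, which implies NOT NULL → not nullable.
- seats: CHECK does not forbid NULL (a CHECK constraint passes when its expression is NULL) → nullable.
- status: declared NOT NULL → not nullable.
- payload: DEFAULT only fills an omitted column; an explicit NULL is still allowed → nullable.
- email: UNIQUE does not imply NOT NULL → nullable.
- trial_days: declared NOT NULL → not nullable.
- feature_id: DEFAULT only fills an omitted column; an explicit NULL is still allowed → nullable.
- currency: declared NOT NULL → not nullable.

seats, payload, email, feature_id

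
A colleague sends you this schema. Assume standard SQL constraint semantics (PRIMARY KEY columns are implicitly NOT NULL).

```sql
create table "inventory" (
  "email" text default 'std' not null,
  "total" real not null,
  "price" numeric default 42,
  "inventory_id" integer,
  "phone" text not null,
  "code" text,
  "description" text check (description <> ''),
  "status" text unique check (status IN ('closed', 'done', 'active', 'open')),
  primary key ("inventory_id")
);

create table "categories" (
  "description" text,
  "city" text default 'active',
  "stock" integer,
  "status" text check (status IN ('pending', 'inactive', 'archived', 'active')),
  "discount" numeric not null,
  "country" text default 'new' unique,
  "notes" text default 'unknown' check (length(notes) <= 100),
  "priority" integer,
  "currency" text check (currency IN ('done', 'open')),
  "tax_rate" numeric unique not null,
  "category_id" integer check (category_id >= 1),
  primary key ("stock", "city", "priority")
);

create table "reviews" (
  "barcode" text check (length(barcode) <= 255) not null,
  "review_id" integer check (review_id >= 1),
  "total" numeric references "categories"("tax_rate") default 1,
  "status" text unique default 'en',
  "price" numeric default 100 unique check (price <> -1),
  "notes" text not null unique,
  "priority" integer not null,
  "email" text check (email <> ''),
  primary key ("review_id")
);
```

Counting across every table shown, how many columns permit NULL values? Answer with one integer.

inventory: 4 nullable (price, code, description, status — PK (inventory_id) and explicit NOT NULL columns excluded).
categories: 6 nullable (description, status, country, notes, currency, category_id — PK (stock, city, priority) and explicit NOT NULL columns excluded).
reviews: 4 nullable (total, status, price, email — PK (review_id) and explicit NOT NULL columns excluded).
Total: 4 + 6 + 4 = 14.

14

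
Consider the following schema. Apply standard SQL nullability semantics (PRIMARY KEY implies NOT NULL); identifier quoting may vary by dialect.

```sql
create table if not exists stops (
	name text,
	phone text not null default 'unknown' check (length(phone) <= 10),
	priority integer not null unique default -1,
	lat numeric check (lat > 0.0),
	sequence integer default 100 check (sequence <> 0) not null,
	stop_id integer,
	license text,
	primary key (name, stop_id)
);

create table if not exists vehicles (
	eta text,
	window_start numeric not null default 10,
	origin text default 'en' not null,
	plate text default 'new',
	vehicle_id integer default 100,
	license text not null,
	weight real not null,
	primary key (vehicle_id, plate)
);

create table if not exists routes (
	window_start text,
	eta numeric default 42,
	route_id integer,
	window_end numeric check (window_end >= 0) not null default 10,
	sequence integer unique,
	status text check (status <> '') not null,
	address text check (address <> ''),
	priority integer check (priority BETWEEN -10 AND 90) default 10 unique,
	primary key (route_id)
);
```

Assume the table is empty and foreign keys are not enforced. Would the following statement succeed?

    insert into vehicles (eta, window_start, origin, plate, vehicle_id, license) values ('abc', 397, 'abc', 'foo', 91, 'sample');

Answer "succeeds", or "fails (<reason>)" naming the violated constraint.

fails (NOT NULL on weight)

weight is omitted from the column list and has no DEFAULT, so it would receive NULL.
But weight is declared NOT NULL.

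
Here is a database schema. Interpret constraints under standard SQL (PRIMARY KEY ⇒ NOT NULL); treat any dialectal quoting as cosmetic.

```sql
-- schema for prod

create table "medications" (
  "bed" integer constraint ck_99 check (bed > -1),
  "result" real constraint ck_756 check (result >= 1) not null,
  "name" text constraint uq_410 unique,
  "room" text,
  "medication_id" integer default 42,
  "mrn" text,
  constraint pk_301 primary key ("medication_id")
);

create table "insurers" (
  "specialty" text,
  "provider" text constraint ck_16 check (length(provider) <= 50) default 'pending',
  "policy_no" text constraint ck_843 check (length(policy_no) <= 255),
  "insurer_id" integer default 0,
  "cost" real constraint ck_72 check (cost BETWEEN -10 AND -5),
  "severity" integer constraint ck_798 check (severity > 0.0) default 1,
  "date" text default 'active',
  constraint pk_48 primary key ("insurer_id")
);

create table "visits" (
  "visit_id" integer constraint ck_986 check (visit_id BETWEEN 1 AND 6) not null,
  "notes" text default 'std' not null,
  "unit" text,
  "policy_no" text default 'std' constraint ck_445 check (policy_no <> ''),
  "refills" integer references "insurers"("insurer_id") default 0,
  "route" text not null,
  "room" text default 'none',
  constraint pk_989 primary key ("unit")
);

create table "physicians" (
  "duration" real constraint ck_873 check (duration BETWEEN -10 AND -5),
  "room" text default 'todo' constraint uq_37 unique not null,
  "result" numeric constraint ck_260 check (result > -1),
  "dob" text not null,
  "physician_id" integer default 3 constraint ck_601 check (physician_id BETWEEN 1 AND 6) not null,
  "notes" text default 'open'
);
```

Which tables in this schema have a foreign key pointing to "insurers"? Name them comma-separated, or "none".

visits

- visits.refills references insurers(insurer_id).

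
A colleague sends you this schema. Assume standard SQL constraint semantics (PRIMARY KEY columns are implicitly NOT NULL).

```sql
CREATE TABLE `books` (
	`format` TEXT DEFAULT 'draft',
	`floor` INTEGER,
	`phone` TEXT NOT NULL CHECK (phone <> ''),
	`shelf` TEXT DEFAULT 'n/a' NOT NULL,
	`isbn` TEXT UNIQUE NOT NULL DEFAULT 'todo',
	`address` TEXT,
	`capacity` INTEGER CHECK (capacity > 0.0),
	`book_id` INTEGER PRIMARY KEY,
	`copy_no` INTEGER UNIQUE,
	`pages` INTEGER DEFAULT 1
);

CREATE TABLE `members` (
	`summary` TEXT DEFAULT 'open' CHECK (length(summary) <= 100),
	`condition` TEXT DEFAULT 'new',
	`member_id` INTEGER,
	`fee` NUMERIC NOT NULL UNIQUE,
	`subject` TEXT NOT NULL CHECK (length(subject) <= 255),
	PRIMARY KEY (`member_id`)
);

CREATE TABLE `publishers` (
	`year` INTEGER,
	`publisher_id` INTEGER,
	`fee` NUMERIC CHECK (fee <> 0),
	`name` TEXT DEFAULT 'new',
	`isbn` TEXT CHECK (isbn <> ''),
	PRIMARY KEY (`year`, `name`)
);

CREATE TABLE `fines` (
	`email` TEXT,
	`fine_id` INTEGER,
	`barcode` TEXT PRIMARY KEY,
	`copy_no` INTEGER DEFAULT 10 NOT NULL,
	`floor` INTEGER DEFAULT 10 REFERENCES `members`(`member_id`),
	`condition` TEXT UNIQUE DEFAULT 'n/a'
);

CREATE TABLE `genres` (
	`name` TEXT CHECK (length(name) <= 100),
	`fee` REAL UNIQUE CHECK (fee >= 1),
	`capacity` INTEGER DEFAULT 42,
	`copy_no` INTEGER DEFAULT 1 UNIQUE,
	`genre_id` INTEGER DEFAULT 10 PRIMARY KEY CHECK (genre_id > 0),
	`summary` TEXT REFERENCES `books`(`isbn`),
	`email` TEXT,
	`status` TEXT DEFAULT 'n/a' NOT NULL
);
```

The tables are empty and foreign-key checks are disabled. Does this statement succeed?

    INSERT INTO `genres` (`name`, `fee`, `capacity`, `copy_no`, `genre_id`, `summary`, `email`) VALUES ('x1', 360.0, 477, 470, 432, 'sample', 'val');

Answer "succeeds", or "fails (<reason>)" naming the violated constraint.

succeeds

NOT NULL columns: genre_id is supplied; status defaults to 'n/a'.
CHECK constraints: 'x1' satisfies (length(name) <= 100); 360.0 satisfies (fee >= 1); 432 satisfies (genre_id > 0).
No constraint is violated.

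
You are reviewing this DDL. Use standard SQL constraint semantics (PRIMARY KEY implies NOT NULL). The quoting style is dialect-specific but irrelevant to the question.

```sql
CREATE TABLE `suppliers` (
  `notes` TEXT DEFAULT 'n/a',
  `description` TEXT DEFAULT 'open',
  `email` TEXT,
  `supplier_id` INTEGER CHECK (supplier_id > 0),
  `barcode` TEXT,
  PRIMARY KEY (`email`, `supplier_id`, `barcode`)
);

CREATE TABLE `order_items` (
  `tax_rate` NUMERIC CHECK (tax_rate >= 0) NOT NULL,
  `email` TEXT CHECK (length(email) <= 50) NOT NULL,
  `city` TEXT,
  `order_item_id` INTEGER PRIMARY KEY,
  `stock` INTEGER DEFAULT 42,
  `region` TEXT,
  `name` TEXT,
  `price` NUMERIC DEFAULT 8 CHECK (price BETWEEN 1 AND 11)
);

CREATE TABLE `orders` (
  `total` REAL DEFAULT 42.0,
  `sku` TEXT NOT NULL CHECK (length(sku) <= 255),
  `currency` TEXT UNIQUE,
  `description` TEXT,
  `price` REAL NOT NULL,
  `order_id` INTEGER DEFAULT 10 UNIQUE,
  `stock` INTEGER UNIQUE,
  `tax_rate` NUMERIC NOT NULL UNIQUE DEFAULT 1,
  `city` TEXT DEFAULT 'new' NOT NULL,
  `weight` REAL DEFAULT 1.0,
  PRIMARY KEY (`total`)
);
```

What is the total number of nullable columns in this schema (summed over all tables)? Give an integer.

suppliers: 2 nullable (notes, description — PK (email, supplier_id, barcode) and explicit NOT NULL columns excluded).
order_items: 5 nullable (city, stock, region, name, price — PK (order_item_id) and explicit NOT NULL columns excluded).
orders: 5 nullable (currency, description, order_id, stock, weight — PK (total) and explicit NOT NULL columns excluded).
Total: 2 + 5 + 5 = 12.

12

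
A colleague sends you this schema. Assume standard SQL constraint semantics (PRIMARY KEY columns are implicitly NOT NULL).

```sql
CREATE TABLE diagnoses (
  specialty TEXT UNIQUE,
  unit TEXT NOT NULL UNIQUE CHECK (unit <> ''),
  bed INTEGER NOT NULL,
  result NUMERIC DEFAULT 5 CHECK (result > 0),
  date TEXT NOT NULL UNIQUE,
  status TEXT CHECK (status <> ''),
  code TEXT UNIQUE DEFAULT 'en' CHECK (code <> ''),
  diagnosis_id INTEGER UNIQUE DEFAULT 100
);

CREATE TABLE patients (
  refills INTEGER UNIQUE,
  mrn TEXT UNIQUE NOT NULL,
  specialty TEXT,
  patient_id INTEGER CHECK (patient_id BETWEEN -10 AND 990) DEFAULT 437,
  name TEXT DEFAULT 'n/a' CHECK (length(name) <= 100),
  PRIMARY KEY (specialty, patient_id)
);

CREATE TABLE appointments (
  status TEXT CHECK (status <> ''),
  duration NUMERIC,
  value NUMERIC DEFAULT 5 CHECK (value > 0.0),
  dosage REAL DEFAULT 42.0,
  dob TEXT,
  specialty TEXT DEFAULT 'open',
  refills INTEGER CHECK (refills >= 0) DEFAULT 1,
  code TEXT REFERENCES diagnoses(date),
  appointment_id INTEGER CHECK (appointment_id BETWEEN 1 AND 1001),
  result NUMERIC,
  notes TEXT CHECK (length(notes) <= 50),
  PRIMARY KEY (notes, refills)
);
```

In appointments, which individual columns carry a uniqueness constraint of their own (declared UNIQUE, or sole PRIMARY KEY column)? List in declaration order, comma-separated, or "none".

none

- status: no UNIQUE or single-column PK constraint.
- duration: no UNIQUE or single-column PK constraint.
- value: no UNIQUE or single-column PK constraint.
- dosage: no UNIQUE or single-column PK constraint.
- dob: no UNIQUE or single-column PK constraint.
- specialty: no UNIQUE or single-column PK constraint.
- refills: part of a composite PRIMARY KEY — only the tuple is unique, not this column on its own.
- code: no UNIQUE or single-column PK constraint.
- appointment_id: no UNIQUE or single-column PK constraint.
- result: no UNIQUE or single-column PK constraint.
- notes: part of a composite PRIMARY KEY — only the tuple is unique, not this column on its own.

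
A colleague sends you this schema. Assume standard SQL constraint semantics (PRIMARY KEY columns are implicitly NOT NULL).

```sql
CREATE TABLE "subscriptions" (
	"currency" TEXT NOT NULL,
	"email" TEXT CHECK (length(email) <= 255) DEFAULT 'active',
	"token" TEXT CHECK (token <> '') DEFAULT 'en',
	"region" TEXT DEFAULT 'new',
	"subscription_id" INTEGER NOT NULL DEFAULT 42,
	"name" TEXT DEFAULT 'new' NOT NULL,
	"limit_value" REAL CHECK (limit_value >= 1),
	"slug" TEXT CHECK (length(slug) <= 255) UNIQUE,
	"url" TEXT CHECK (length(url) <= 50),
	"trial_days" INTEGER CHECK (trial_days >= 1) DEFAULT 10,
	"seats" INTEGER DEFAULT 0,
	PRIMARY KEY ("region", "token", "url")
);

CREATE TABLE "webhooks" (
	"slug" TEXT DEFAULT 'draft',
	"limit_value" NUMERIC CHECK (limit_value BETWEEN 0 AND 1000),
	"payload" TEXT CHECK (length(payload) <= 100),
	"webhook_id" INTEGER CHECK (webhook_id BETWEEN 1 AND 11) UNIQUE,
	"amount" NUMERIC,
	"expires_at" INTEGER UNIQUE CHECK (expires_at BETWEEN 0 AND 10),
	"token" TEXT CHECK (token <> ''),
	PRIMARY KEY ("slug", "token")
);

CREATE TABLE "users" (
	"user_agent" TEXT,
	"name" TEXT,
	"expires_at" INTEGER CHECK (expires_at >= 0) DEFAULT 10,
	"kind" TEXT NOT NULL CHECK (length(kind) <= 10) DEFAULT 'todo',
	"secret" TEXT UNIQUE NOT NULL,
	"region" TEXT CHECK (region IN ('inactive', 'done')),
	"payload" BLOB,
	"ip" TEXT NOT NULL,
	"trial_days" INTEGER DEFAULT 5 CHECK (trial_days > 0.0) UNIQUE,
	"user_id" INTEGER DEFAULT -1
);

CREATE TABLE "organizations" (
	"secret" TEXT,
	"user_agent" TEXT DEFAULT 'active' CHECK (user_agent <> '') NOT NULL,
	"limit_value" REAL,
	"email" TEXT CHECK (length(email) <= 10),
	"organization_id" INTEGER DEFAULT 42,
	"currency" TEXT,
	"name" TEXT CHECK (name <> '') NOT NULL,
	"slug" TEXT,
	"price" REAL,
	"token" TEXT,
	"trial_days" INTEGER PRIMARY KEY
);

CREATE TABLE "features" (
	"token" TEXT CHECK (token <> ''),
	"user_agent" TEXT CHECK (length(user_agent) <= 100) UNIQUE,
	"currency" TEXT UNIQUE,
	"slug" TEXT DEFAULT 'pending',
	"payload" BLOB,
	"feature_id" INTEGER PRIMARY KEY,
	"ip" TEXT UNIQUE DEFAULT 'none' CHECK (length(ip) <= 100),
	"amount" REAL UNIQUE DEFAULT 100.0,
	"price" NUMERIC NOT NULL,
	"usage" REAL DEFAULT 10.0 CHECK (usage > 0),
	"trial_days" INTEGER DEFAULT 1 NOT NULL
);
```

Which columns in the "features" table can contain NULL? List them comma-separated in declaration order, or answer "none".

- token: CHECK does not forbid NULL (a CHECK constraint passes when its expression is NULL) → nullable.
- user_agent: CHECK does not forbid NULL (a CHECK constraint passes when its expression is NULL) → nullable.
- currency: UNIQUE does not imply NOT NULL → nullable.
- slug: DEFAULT only fills an omitted column; an explicit NULL is still allowed → nullable.
- payload: no NOT NULL constraint applies → nullable.
- feature_id: part of the PRIMARY KEY, which implies NOT NULL → not nullable.
- ip: CHECK does not forbid NULL (a CHECK constraint passes when its expression is NULL) → nullable.
- amount: UNIQUE does not imply NOT NULL → nullable.
- price: declared NOT NULL → not nullable.
- usage: CHECK does not forbid NULL (a CHECK constraint passes when its expression is NULL) → nullable.
- trial_days: declared NOT NULL → not nullable.

token, user_agent, currency, slug, payload, ip, amount, usage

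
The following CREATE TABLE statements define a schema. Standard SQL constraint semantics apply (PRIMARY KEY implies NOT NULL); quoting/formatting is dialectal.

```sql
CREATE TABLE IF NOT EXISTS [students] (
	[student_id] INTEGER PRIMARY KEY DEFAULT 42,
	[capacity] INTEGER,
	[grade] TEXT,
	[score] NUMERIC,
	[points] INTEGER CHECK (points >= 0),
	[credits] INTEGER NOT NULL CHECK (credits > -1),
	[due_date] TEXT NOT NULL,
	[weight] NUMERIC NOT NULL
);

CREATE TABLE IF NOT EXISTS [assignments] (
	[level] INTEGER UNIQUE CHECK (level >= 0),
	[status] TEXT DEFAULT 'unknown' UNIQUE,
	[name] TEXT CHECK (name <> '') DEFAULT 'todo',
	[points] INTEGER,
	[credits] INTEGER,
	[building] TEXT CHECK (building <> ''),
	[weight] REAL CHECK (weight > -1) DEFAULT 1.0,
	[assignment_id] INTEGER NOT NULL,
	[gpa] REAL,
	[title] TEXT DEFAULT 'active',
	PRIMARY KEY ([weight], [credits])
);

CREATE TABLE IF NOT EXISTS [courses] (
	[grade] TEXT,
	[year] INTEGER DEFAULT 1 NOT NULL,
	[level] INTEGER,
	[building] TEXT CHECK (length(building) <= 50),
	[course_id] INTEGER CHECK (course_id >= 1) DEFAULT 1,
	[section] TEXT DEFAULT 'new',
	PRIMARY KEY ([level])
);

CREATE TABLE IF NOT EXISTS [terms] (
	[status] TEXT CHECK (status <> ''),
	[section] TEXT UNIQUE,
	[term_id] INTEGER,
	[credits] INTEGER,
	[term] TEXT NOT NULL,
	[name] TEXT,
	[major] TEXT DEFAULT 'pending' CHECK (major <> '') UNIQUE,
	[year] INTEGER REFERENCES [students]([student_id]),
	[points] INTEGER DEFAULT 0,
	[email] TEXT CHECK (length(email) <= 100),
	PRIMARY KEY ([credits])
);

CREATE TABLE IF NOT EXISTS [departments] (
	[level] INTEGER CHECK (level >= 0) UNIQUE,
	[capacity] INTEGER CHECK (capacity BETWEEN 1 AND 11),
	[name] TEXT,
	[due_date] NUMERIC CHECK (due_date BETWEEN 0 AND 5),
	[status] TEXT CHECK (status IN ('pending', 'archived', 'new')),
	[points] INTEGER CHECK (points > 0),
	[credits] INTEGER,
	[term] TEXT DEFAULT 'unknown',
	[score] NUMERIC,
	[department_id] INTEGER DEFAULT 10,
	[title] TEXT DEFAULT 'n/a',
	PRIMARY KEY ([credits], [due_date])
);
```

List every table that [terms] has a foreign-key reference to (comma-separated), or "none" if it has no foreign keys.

- year REFERENCES students(student_id).

students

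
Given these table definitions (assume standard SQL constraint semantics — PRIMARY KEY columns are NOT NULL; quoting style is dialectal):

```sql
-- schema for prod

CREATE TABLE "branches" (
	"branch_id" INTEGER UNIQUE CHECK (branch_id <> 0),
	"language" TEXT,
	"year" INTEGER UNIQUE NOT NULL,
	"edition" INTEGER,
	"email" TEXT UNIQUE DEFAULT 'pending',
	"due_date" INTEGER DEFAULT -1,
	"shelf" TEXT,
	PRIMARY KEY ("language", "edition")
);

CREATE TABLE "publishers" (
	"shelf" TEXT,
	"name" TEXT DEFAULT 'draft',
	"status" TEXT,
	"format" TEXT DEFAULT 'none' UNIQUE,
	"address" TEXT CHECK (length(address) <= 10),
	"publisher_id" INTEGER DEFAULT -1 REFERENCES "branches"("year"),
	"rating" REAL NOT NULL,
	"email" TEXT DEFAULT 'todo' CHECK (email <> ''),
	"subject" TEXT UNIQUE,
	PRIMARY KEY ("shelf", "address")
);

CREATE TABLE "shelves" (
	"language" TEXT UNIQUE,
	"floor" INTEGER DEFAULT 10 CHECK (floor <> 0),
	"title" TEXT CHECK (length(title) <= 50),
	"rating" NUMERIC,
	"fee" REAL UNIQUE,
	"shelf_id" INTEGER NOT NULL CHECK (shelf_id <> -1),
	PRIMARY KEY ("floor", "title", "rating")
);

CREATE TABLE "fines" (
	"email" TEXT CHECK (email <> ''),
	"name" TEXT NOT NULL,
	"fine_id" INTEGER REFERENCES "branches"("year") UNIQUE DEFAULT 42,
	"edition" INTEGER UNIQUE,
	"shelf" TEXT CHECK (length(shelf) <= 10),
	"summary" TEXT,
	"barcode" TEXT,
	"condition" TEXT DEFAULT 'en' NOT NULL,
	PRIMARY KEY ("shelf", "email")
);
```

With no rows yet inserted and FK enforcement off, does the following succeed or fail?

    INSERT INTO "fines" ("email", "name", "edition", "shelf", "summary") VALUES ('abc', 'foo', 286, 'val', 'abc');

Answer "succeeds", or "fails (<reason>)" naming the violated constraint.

NOT NULL columns: condition defaults to 'en'; email is supplied; name is supplied; shelf is supplied.
CHECK constraints: 'abc' satisfies (email <> ''); 'val' satisfies (length(shelf) <= 10).
No constraint is violated.

succeeds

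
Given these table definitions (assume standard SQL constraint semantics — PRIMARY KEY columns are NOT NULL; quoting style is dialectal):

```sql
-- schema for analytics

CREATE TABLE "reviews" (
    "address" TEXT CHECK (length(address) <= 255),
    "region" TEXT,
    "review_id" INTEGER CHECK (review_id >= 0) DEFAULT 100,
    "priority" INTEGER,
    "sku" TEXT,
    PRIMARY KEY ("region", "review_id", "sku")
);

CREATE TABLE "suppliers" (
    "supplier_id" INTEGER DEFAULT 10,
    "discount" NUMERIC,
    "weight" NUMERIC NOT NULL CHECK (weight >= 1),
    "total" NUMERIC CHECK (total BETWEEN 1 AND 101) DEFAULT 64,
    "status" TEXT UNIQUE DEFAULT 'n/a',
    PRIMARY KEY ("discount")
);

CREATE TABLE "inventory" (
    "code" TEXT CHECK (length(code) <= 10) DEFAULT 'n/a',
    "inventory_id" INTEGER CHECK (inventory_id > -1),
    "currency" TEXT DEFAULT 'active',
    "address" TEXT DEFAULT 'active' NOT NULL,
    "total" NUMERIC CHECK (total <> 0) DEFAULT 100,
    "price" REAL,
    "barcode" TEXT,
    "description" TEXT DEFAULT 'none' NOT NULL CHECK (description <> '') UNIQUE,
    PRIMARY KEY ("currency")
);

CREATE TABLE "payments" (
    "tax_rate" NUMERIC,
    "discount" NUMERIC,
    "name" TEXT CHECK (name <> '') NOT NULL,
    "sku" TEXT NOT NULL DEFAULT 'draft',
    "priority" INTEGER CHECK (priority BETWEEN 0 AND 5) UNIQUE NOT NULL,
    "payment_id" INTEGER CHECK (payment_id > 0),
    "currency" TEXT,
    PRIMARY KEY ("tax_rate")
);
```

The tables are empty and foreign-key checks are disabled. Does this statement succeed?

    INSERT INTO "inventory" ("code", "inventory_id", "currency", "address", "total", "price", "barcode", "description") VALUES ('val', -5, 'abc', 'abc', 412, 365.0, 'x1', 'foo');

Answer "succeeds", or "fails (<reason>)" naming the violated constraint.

fails (CHECK on inventory_id)

The value -5 for inventory_id violates CHECK (inventory_id > -1).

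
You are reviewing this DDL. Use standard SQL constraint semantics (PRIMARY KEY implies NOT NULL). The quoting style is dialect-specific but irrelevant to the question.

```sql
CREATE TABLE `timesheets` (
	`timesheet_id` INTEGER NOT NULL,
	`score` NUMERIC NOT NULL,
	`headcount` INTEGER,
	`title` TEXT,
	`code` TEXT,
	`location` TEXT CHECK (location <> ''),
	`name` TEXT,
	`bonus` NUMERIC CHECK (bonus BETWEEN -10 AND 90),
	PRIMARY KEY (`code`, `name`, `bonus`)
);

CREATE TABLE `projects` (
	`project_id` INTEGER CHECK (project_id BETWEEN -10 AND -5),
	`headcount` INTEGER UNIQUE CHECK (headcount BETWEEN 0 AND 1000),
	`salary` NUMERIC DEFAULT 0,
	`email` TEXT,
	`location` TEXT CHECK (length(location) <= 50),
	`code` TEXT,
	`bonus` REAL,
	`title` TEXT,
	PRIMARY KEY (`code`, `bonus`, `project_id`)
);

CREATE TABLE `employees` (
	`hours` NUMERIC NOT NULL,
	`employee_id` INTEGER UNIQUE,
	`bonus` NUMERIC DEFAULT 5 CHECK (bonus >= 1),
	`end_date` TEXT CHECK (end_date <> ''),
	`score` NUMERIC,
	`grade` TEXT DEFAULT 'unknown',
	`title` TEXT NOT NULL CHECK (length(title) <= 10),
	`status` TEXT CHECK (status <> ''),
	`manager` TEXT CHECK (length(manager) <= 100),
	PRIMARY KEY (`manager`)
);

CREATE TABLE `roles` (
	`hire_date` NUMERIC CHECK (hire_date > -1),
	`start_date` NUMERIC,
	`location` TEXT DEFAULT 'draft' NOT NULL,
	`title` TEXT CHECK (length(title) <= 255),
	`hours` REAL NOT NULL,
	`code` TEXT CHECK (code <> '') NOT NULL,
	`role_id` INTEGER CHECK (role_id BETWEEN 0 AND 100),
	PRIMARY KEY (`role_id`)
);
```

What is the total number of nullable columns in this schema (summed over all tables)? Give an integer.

timesheets: 3 nullable (headcount, title, location — PK (code, name, bonus) and explicit NOT NULL columns excluded).
projects: 5 nullable (headcount, salary, email, location, title — PK (code, bonus, project_id) and explicit NOT NULL columns excluded).
employees: 6 nullable (employee_id, bonus, end_date, score, grade, status — PK (manager) and explicit NOT NULL columns excluded).
roles: 3 nullable (hire_date, start_date, title — PK (role_id) and explicit NOT NULL columns excluded).
Total: 3 + 5 + 6 + 3 = 17.

17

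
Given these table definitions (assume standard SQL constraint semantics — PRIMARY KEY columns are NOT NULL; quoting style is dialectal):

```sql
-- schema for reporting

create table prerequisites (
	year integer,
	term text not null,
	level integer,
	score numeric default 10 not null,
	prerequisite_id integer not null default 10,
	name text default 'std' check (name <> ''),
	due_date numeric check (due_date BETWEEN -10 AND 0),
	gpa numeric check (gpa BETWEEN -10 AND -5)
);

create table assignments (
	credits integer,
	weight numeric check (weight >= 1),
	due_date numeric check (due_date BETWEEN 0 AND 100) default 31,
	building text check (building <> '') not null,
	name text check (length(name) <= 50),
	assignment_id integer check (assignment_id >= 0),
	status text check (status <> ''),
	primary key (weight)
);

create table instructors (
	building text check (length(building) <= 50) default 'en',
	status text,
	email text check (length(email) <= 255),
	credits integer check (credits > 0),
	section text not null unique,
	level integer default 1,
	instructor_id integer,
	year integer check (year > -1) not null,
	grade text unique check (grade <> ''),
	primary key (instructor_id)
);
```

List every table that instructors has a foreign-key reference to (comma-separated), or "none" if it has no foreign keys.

none

No column in instructors has a REFERENCES clause.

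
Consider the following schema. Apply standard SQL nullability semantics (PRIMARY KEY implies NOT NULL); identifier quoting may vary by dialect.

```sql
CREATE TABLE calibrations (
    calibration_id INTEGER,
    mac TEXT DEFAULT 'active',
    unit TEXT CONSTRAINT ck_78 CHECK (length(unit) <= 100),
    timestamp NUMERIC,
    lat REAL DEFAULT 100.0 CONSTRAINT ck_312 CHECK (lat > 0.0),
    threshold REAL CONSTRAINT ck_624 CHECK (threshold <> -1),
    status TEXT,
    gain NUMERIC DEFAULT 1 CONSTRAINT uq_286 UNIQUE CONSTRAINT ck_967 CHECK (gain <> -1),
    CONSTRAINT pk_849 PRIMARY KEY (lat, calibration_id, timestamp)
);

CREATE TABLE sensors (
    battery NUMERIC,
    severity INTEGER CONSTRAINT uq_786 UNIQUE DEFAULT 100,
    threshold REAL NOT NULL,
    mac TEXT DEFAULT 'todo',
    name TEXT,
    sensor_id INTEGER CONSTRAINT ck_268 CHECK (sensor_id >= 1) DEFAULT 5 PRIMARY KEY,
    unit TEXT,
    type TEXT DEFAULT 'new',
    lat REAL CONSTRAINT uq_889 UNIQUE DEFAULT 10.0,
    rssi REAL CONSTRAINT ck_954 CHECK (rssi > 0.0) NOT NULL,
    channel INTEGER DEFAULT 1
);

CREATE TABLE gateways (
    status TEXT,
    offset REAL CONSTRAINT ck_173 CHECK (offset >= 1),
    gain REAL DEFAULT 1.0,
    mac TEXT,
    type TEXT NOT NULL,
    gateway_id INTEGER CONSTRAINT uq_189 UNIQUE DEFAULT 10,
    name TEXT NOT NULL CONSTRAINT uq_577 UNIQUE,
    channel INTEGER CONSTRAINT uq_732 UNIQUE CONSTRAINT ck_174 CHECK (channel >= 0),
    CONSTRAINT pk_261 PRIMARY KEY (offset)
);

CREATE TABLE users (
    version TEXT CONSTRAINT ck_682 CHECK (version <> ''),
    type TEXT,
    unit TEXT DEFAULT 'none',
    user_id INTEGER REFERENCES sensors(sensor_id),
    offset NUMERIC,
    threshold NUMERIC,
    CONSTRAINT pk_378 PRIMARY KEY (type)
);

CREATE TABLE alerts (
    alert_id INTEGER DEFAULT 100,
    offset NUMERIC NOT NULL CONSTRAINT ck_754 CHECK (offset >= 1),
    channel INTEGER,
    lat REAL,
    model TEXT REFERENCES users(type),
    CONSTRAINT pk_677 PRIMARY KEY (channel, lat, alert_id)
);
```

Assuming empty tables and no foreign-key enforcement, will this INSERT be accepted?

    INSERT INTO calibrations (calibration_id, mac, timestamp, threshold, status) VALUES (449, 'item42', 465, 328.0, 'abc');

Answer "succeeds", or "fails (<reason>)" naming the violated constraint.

succeeds

NOT NULL columns: calibration_id is supplied; lat defaults to 100.0; timestamp is supplied.
CHECK constraints: 328.0 satisfies (threshold <> -1).
No constraint is violated.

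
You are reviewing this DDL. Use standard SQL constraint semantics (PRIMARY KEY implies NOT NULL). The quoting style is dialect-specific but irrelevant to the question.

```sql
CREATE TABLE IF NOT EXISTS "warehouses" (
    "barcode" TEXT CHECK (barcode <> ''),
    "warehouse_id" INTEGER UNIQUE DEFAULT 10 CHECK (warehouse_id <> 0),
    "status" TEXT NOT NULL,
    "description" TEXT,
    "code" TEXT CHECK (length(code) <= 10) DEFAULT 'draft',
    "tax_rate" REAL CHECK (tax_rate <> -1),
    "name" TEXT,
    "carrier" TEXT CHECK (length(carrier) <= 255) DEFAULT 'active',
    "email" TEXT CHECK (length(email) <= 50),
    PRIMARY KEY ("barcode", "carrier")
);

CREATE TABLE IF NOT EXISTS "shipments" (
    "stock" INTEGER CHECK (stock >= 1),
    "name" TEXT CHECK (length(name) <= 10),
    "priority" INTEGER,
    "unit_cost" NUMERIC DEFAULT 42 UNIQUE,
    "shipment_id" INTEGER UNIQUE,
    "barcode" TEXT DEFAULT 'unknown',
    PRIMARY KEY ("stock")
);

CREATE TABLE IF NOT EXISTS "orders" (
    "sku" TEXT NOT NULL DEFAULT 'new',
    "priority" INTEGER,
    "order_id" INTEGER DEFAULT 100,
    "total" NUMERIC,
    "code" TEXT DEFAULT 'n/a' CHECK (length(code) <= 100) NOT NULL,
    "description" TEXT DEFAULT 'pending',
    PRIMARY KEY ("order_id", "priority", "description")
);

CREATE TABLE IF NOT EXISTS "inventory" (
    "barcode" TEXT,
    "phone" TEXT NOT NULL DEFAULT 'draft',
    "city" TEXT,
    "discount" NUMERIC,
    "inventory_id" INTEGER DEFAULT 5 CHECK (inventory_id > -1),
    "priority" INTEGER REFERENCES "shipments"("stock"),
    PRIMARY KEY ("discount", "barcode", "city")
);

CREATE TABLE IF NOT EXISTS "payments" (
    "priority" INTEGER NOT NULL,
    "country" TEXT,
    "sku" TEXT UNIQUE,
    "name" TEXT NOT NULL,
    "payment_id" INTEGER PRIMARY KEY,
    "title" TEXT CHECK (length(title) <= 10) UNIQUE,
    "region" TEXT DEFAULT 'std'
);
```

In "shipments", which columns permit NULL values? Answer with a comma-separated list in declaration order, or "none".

- stock: part of the PRIMARY KEY, which implies NOT NULL → not nullable.
- name: CHECK does not forbid NULL (a CHECK constraint passes when its expression is NULL) → nullable.
- priority: no NOT NULL constraint applies → nullable.
- unit_cost: UNIQUE does not imply NOT NULL → nullable.
- shipment_id: UNIQUE does not imply NOT NULL → nullable.
- barcode: DEFAULT only fills an omitted column; an explicit NULL is still allowed → nullable.

name, priority, unit_cost, shipment_id, barcode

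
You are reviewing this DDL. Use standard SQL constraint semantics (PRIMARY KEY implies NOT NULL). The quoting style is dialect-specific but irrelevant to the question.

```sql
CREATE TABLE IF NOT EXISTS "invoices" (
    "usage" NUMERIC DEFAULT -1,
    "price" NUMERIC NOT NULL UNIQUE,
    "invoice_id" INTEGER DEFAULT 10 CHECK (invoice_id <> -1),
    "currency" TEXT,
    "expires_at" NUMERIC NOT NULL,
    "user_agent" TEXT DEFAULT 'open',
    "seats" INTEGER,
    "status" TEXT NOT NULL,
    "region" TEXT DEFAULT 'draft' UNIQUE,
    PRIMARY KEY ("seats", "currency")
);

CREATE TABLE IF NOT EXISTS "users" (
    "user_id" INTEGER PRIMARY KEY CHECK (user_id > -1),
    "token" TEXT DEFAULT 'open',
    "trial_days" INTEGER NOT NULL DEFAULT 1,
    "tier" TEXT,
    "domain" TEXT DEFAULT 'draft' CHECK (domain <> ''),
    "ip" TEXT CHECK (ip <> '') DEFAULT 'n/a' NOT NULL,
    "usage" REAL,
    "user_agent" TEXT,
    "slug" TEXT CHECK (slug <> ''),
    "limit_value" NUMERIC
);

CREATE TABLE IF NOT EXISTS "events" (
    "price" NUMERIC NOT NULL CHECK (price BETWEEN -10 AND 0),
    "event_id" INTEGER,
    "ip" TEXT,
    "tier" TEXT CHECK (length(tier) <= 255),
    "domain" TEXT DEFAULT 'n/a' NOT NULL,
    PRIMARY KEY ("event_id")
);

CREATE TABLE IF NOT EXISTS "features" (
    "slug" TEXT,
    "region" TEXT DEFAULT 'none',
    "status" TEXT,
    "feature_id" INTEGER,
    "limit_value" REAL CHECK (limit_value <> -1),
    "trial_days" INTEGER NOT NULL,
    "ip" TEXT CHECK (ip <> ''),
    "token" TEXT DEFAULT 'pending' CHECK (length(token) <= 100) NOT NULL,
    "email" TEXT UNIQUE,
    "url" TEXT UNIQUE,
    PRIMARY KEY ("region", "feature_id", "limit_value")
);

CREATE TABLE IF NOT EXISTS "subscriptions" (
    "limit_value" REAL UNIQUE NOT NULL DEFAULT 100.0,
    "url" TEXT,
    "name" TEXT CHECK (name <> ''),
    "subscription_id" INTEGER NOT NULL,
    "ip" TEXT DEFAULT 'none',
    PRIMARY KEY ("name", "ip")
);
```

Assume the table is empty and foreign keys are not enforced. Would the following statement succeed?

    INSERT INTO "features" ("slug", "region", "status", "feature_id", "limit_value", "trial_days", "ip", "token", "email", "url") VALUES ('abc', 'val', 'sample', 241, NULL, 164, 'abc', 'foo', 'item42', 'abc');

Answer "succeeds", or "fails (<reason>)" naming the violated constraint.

fails (NOT NULL on limit_value)

limit_value is explicitly set to NULL, but limit_value is part of the PRIMARY KEY (implied NOT NULL).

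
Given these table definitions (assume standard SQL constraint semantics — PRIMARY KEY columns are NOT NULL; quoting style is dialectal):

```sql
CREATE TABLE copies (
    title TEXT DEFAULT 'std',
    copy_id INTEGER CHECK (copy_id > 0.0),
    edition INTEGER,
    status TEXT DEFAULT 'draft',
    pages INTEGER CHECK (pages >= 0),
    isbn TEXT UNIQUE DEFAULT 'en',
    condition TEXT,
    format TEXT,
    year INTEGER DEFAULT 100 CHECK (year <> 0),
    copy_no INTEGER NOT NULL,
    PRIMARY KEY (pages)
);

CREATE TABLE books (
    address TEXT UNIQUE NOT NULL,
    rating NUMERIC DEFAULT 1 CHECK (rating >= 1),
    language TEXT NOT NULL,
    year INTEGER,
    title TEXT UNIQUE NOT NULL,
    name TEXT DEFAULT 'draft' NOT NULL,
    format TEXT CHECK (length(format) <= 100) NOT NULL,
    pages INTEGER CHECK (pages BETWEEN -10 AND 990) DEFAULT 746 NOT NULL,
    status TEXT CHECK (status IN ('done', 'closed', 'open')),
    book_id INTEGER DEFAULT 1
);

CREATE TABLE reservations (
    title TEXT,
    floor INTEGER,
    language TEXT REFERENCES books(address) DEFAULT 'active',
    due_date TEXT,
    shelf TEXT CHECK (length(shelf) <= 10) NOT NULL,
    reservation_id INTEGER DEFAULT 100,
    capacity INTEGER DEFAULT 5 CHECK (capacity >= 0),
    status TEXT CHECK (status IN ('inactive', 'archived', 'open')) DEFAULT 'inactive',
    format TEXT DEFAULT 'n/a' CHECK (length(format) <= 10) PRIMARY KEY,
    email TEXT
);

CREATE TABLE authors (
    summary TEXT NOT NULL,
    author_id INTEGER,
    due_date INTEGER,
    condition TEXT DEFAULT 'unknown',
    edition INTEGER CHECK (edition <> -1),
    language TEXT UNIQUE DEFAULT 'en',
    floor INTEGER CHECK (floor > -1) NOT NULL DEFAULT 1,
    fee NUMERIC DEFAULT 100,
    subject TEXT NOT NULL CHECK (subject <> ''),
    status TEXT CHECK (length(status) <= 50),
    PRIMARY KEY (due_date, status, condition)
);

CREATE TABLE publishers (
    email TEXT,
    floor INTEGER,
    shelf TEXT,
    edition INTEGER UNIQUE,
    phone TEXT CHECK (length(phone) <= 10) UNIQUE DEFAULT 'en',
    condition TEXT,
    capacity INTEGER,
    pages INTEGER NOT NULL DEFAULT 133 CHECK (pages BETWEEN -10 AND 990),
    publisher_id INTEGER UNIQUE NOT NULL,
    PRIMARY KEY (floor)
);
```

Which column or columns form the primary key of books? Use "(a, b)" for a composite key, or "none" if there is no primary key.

none

No column is declared PRIMARY KEY inline, and there is no table-level PRIMARY KEY clause in books.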